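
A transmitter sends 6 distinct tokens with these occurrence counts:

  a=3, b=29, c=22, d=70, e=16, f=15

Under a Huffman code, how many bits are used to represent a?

Build the tree from the bottom:
merge a(3) and f(15): 18
merge e(16) and 18: 34
merge c(22) and b(29): 51
merge 34 and 51: 85
merge d(70) and 85: 155
The subtree containing a is merged 4 times, so code length = 4.

4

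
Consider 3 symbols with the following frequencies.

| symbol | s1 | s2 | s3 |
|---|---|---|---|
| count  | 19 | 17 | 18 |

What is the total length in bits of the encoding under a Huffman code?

Merge the two smallest weights repeatedly:
merge s2(17) and s3(18): 35
merge s1(19) and 35: 54
Each symbol's bit-cost is frequency × depth; summing gives 89 bits (equivalently 35 + 54).

89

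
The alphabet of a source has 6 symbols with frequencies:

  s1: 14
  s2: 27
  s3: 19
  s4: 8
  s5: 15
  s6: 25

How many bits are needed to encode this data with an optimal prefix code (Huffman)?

272

Merge the two smallest weights repeatedly:
s4(8) + s1(14) → 22
s5(15) + s3(19) → 34
22 + s6(25) → 47
s2(27) + 34 → 61
47 + 61 → 108
Each symbol's bit-cost is frequency × depth; summing gives 272 bits (equivalently 22 + 34 + 47 + 61 + 108).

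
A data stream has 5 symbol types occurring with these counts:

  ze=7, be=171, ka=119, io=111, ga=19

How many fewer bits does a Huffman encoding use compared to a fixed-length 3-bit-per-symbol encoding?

Fixed-length: 3 bits × 427 symbols = 1281 bits.
Huffman merges:
merge ze(7) and ga(19): 26
merge 26 and io(111): 137
merge ka(119) and 137: 256
merge be(171) and 256: 427
Huffman total = 26 + 137 + 256 + 427 = 846 bits.
Saving = 1281 − 846 = 435 bits.

435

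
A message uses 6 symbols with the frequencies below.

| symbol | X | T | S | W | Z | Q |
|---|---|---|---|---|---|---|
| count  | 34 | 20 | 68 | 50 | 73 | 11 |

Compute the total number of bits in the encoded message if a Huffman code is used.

608

Merge the two smallest weights repeatedly:
combine Q(11), T(20) → 31
combine 31, X(34) → 65
combine W(50), 65 → 115
combine S(68), Z(73) → 141
combine 115, 141 → 256
Each symbol's bit-cost is frequency × depth; summing gives 608 bits (equivalently 31 + 65 + 115 + 141 + 256).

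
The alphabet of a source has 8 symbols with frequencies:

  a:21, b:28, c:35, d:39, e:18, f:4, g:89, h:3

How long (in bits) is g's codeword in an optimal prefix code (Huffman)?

Repeatedly merge the two smallest:
combine h(3), f(4) → 7
combine 7, e(18) → 25
combine a(21), 25 → 46
combine b(28), c(35) → 63
combine d(39), 46 → 85
combine 63, 85 → 148
combine g(89), 148 → 237
g is merged only at the final step, so code length = 1.

1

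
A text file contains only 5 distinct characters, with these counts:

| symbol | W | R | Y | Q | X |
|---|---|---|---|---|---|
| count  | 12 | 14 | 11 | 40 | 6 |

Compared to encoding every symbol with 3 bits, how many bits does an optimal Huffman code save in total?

80

Fixed-length: 3 bits × 83 symbols = 249 bits.
Huffman merges:
merge X(6) and Y(11): 17
merge W(12) and R(14): 26
merge 17 and 26: 43
merge Q(40) and 43: 83
Huffman total = 17 + 26 + 43 + 83 = 169 bits.
Saving = 249 − 169 = 80 bits.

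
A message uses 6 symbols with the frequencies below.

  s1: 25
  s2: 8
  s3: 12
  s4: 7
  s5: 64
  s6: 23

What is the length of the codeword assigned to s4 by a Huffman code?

4

Build the tree from the bottom:
merge s4(7) and s2(8): 15
merge s3(12) and 15: 27
merge s6(23) and s1(25): 48
merge 27 and 48: 75
merge s5(64) and 75: 139
s4 sits 4 levels below the root, so its codeword is 4 bits.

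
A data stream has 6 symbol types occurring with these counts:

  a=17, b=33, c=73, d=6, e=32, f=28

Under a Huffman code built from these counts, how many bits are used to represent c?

1

Repeatedly merge the two smallest:
d(6) + a(17) → 23
23 + f(28) → 51
e(32) + b(33) → 65
51 + 65 → 116
c(73) + 116 → 189
c sits one level below the root: a 1-bit codeword.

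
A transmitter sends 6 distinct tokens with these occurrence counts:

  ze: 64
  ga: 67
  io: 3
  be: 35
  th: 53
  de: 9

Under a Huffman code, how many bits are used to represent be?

Repeatedly merge the two smallest:
merge io(3) and de(9): 12
merge 12 and be(35): 47
merge 47 and th(53): 100
merge ze(64) and ga(67): 131
merge 100 and 131: 231
be's leaf is at depth 3, giving a 3-bit codeword.

3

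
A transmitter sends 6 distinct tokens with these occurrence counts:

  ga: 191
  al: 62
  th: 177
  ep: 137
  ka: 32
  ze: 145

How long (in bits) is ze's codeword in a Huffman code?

2

Build the tree from the bottom:
ka(32) + al(62) → 94
94 + ep(137) → 231
ze(145) + th(177) → 322
ga(191) + 231 → 422
322 + 422 → 744
ze sits 2 levels below the root, so its codeword is 2 bits.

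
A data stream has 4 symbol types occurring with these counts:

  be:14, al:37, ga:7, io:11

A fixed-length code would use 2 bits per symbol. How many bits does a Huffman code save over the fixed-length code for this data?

Fixed-length: 2 bits × 69 symbols = 138 bits.
Huffman merges:
combine ga(7), io(11) → 18
combine be(14), 18 → 32
combine 32, al(37) → 69
Huffman total = 18 + 32 + 69 = 119 bits.
Saving = 138 − 119 = 19 bits.

19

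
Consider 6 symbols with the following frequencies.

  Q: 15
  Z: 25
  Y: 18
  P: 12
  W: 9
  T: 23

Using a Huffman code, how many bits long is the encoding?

258

Merge the two smallest weights repeatedly:
combine W(9), P(12) → 21
combine Q(15), Y(18) → 33
combine 21, T(23) → 44
combine Z(25), 33 → 58
combine 44, 58 → 102
Each symbol's bit-cost is frequency × depth; summing gives 258 bits (equivalently 21 + 33 + 44 + 58 + 102).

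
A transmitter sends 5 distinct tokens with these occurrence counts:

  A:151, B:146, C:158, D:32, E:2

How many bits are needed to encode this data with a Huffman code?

1012

Build the Huffman tree bottom-up:
merge E(2) and D(32): 34
merge 34 and B(146): 180
merge A(151) and C(158): 309
merge 180 and 309: 489
Each symbol's bit-cost is frequency × depth; summing gives 1012 bits (equivalently 34 + 180 + 309 + 489).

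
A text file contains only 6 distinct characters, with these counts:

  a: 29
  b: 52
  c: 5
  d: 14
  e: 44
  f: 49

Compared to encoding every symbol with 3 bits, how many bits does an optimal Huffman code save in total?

126

Fixed-length: 3 bits × 193 symbols = 579 bits.
Huffman merges:
combine c(5), d(14) → 19
combine 19, a(29) → 48
combine e(44), 48 → 92
combine f(49), b(52) → 101
combine 92, 101 → 193
Huffman total = 19 + 48 + 92 + 101 + 193 = 453 bits.
Saving = 579 − 453 = 126 bits.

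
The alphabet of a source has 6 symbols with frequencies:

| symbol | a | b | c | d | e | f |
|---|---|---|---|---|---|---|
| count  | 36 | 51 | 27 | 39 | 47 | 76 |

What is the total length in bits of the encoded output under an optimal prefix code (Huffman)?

701

Build the Huffman tree bottom-up:
merge c(27) and a(36): 63
merge d(39) and e(47): 86
merge b(51) and 63: 114
merge f(76) and 86: 162
merge 114 and 162: 276
The encoded length is the sum of every internal node's weight: 63 + 86 + 114 + 162 + 276 = 701 bits.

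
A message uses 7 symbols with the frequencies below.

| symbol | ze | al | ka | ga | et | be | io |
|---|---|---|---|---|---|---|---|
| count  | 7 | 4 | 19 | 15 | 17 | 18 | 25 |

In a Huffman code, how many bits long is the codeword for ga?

3

Build the tree from the bottom:
combine al(4), ze(7) → 11
combine 11, ga(15) → 26
combine et(17), be(18) → 35
combine ka(19), io(25) → 44
combine 26, 35 → 61
combine 44, 61 → 105
ga sits 3 levels below the root, so its codeword is 3 bits.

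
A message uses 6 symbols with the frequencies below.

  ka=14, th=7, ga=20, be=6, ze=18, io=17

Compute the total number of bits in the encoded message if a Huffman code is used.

Build the Huffman tree bottom-up:
be(6) + th(7) → 13
13 + ka(14) → 27
io(17) + ze(18) → 35
ga(20) + 27 → 47
35 + 47 → 82
Each symbol's bit-cost is frequency × depth; summing gives 204 bits (equivalently 13 + 27 + 35 + 47 + 82).

204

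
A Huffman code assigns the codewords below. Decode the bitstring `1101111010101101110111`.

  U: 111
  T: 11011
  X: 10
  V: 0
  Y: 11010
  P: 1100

TYXTXU

Read left to right; each codeword is recognised as soon as it completes (prefix code):
  11011→T | 11010→Y | 10→X | 11011→T | 10→X | 111→U
Decoded message: TYXTXU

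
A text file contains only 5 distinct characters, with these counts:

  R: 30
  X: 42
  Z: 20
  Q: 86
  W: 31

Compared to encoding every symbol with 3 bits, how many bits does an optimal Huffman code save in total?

Fixed-length: 3 bits × 209 symbols = 627 bits.
Huffman merges:
combine Z(20), R(30) → 50
combine W(31), X(42) → 73
combine 50, 73 → 123
combine Q(86), 123 → 209
Huffman total = 50 + 73 + 123 + 209 = 455 bits.
Saving = 627 − 455 = 172 bits.

172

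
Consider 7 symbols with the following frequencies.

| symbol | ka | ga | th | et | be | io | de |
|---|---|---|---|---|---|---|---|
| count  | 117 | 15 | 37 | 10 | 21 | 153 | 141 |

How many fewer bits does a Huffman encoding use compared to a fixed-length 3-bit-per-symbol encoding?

Fixed-length: 3 bits × 494 symbols = 1482 bits.
Huffman merges:
combine et(10), ga(15) → 25
combine be(21), 25 → 46
combine th(37), 46 → 83
combine 83, ka(117) → 200
combine de(141), io(153) → 294
combine 200, 294 → 494
Huffman total = 25 + 46 + 83 + 200 + 294 + 494 = 1142 bits.
Saving = 1482 − 1142 = 340 bits.

340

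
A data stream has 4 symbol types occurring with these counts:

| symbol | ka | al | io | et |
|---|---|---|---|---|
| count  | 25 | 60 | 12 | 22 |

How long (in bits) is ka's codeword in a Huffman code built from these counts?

Huffman merges, smallest pair first:
merge io(12) and et(22): 34
merge ka(25) and 34: 59
merge 59 and al(60): 119
ka's leaf is at depth 2, giving a 2-bit codeword.

2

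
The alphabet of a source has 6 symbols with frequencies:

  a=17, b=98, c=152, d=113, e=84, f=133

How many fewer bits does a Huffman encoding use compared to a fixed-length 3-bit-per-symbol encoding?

297

Fixed-length: 3 bits × 597 symbols = 1791 bits.
Huffman merges:
merge a(17) and e(84): 101
merge b(98) and 101: 199
merge d(113) and f(133): 246
merge c(152) and 199: 351
merge 246 and 351: 597
Huffman total = 101 + 199 + 246 + 351 + 597 = 1494 bits.
Saving = 1791 − 1494 = 297 bits.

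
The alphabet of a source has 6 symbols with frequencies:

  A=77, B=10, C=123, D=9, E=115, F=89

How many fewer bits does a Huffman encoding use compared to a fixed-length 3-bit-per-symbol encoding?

308

Fixed-length: 3 bits × 423 symbols = 1269 bits.
Huffman merges:
combine D(9), B(10) → 19
combine 19, A(77) → 96
combine F(89), 96 → 185
combine E(115), C(123) → 238
combine 185, 238 → 423
Huffman total = 19 + 96 + 185 + 238 + 423 = 961 bits.
Saving = 1269 − 961 = 308 bits.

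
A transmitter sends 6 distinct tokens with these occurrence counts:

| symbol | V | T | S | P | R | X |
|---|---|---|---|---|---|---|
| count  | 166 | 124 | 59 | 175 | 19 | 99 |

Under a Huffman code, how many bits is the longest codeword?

4

Merge the two lowest-weight nodes at each step:
combine R(19), S(59) → 78
combine 78, X(99) → 177
combine T(124), V(166) → 290
combine P(175), 177 → 352
combine 290, 352 → 642
The first pair merged (R, S) ends up deepest, at depth 4.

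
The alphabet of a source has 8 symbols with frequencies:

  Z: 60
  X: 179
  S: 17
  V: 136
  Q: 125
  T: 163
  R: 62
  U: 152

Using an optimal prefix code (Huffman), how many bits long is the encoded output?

2556

Greedily combine the two least-frequent nodes:
combine S(17), Z(60) → 77
combine R(62), 77 → 139
combine Q(125), V(136) → 261
combine 139, U(152) → 291
combine T(163), X(179) → 342
combine 261, 291 → 552
combine 342, 552 → 894
Each symbol's bit-cost is frequency × depth; summing gives 2556 bits (equivalently 77 + 139 + 261 + 291 + 342 + 552 + 894).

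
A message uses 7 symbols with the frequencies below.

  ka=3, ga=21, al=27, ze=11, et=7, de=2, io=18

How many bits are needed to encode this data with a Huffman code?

Build the Huffman tree bottom-up:
de(2) + ka(3) → 5
5 + et(7) → 12
ze(11) + 12 → 23
io(18) + ga(21) → 39
23 + al(27) → 50
39 + 50 → 89
Total encoded bits = sum of merged weights = 5 + 12 + 23 + 39 + 50 + 89 = 218.

218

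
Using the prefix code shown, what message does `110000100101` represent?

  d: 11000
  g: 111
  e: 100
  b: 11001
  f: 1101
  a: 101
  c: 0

dcea

Read left to right; each codeword is recognised as soon as it completes (prefix code):
  11000→d | 0→c | 100→e | 101→a
Decoded message: dcea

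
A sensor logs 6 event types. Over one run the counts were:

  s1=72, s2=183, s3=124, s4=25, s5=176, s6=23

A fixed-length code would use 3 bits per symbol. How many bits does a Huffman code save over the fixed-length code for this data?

Fixed-length: 3 bits × 603 symbols = 1809 bits.
Huffman merges:
s6(23) + s4(25) → 48
48 + s1(72) → 120
120 + s3(124) → 244
s5(176) + s2(183) → 359
244 + 359 → 603
Huffman total = 48 + 120 + 244 + 359 + 603 = 1374 bits.
Saving = 1809 − 1374 = 435 bits.

435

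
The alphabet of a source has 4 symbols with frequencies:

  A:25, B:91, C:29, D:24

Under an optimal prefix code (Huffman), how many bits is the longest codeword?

3

Merge the two lowest-weight nodes at each step:
D(24) + A(25) → 49
C(29) + 49 → 78
78 + B(91) → 169
The first pair merged (D, A) ends up deepest, at depth 3.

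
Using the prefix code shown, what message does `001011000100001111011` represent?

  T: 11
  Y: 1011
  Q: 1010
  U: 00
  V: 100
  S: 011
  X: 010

Read left to right; each codeword is recognised as soon as it completes (prefix code):
  00→U | 1011→Y | 00→U | 010→X | 00→U | 011→S | 11→T | 011→S
Decoded message: UYUXUSTS

UYUXUSTS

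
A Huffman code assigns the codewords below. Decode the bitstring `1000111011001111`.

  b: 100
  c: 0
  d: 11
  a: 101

Read left to right; each codeword is recognised as soon as it completes (prefix code):
  100→b | 0→c | 11→d | 101→a | 100→b | 11→d | 11→d
Decoded message: bcdabdd

bcdabdd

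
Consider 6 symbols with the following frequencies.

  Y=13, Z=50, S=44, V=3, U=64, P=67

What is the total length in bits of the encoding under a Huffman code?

Build the Huffman tree bottom-up:
combine V(3), Y(13) → 16
combine 16, S(44) → 60
combine Z(50), 60 → 110
combine U(64), P(67) → 131
combine 110, 131 → 241
Each symbol's bit-cost is frequency × depth; summing gives 558 bits (equivalently 16 + 60 + 110 + 131 + 241).

558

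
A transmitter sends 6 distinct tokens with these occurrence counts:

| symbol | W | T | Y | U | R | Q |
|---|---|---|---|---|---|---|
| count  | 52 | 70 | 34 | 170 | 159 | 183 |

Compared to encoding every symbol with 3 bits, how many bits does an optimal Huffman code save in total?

Fixed-length: 3 bits × 668 symbols = 2004 bits.
Huffman merges:
Y(34) + W(52) → 86
T(70) + 86 → 156
156 + R(159) → 315
U(170) + Q(183) → 353
315 + 353 → 668
Huffman total = 86 + 156 + 315 + 353 + 668 = 1578 bits.
Saving = 2004 − 1578 = 426 bits.

426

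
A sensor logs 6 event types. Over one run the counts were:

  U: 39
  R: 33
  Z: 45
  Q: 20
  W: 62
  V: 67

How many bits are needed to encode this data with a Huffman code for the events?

669

Build the Huffman tree bottom-up:
combine Q(20), R(33) → 53
combine U(39), Z(45) → 84
combine 53, W(62) → 115
combine V(67), 84 → 151
combine 115, 151 → 266
Each symbol's bit-cost is frequency × depth; summing gives 669 bits (equivalently 53 + 84 + 115 + 151 + 266).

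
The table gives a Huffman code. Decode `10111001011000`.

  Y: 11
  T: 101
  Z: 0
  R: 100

TYZZTRZ

Read left to right; each codeword is recognised as soon as it completes (prefix code):
  101→T | 11→Y | 0→Z | 0→Z | 101→T | 100→R | 0→Z
Decoded message: TYZZTRZ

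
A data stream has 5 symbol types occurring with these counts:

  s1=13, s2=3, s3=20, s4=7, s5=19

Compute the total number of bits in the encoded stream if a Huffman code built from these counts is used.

134

Merge the two smallest weights repeatedly:
merge s2(3) and s4(7): 10
merge 10 and s1(13): 23
merge s5(19) and s3(20): 39
merge 23 and 39: 62
Total encoded bits = sum of merged weights = 10 + 23 + 39 + 62 = 134.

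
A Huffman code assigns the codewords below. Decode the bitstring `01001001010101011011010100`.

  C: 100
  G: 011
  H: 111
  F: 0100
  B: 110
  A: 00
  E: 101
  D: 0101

FCEDGGDA

Read left to right; each codeword is recognised as soon as it completes (prefix code):
  0100→F | 100→C | 101→E | 0101→D | 011→G | 011→G | 0101→D | 00→A
Decoded message: FCEDGGDA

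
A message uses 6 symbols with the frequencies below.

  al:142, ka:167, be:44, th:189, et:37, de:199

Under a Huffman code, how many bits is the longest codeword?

Merge the two lowest-weight nodes at each step:
et(37) + be(44) → 81
81 + al(142) → 223
ka(167) + th(189) → 356
de(199) + 223 → 422
356 + 422 → 778
Maximum depth reached is 4.

4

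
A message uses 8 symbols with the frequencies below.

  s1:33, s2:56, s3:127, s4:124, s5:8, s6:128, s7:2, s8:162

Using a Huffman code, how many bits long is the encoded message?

1655

Build the Huffman tree bottom-up:
s7(2) + s5(8) → 10
10 + s1(33) → 43
43 + s2(56) → 99
99 + s4(124) → 223
s3(127) + s6(128) → 255
s8(162) + 223 → 385
255 + 385 → 640
Each symbol's bit-cost is frequency × depth; summing gives 1655 bits (equivalently 10 + 43 + 99 + 223 + 255 + 385 + 640).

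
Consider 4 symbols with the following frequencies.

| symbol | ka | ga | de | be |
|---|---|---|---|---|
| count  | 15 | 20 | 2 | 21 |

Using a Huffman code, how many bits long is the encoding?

Merge the two smallest weights repeatedly:
merge de(2) and ka(15): 17
merge 17 and ga(20): 37
merge be(21) and 37: 58
The encoded length is the sum of every internal node's weight: 17 + 37 + 58 = 112 bits.

112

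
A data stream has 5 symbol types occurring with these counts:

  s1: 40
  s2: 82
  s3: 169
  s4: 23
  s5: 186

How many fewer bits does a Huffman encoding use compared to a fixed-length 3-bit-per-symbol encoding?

478

Fixed-length: 3 bits × 500 symbols = 1500 bits.
Huffman merges:
s4(23) + s1(40) → 63
63 + s2(82) → 145
145 + s3(169) → 314
s5(186) + 314 → 500
Huffman total = 63 + 145 + 314 + 500 = 1022 bits.
Saving = 1500 − 1022 = 478 bits.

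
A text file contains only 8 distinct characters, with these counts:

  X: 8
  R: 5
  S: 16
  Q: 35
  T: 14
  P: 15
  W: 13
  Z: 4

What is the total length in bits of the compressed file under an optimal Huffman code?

Merge the two smallest weights repeatedly:
combine Z(4), R(5) → 9
combine X(8), 9 → 17
combine W(13), T(14) → 27
combine P(15), S(16) → 31
combine 17, 27 → 44
combine 31, Q(35) → 66
combine 44, 66 → 110
The encoded length is the sum of every internal node's weight: 9 + 17 + 27 + 31 + 44 + 66 + 110 = 304 bits.

304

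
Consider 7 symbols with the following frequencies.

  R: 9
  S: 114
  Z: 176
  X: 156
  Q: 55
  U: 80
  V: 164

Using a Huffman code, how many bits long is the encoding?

1974

Build the Huffman tree bottom-up:
combine R(9), Q(55) → 64
combine 64, U(80) → 144
combine S(114), 144 → 258
combine X(156), V(164) → 320
combine Z(176), 258 → 434
combine 320, 434 → 754
Total encoded bits = sum of merged weights = 64 + 144 + 258 + 320 + 434 + 754 = 1974.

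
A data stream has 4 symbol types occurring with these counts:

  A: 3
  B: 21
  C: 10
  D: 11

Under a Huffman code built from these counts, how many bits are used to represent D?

Repeatedly merge the two smallest:
A(3) + C(10) → 13
D(11) + 13 → 24
B(21) + 24 → 45
D sits 2 levels below the root, so its codeword is 2 bits.

2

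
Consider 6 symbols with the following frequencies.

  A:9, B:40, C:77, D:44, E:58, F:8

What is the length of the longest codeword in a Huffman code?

4

Merge the two lowest-weight nodes at each step:
merge F(8) and A(9): 17
merge 17 and B(40): 57
merge D(44) and 57: 101
merge E(58) and C(77): 135
merge 101 and 135: 236
The first pair merged (F, A) ends up deepest, at depth 4.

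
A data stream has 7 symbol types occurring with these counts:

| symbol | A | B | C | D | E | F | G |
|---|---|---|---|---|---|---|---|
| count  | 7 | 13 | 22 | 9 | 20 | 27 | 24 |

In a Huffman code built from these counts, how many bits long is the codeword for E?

Repeatedly merge the two smallest:
combine A(7), D(9) → 16
combine B(13), 16 → 29
combine E(20), C(22) → 42
combine G(24), F(27) → 51
combine 29, 42 → 71
combine 51, 71 → 122
The subtree containing E is merged 3 times, so code length = 3.

3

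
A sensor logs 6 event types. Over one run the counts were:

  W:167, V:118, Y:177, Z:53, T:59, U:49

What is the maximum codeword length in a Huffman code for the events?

4

Merge the two lowest-weight nodes at each step:
combine U(49), Z(53) → 102
combine T(59), 102 → 161
combine V(118), 161 → 279
combine W(167), Y(177) → 344
combine 279, 344 → 623
The first pair merged (U, Z) ends up deepest, at depth 4.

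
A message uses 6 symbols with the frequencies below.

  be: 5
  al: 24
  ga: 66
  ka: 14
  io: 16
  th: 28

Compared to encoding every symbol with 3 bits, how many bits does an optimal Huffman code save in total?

Fixed-length: 3 bits × 153 symbols = 459 bits.
Huffman merges:
be(5) + ka(14) → 19
io(16) + 19 → 35
al(24) + th(28) → 52
35 + 52 → 87
ga(66) + 87 → 153
Huffman total = 19 + 35 + 52 + 87 + 153 = 346 bits.
Saving = 459 − 346 = 113 bits.

113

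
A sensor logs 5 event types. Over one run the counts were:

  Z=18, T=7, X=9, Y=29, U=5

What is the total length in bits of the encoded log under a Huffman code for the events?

140

Greedily combine the two least-frequent nodes:
combine U(5), T(7) → 12
combine X(9), 12 → 21
combine Z(18), 21 → 39
combine Y(29), 39 → 68
The encoded length is the sum of every internal node's weight: 12 + 21 + 39 + 68 = 140 bits.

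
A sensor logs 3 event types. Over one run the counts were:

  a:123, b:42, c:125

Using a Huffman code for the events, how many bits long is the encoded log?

Build the Huffman tree bottom-up:
combine b(42), a(123) → 165
combine c(125), 165 → 290
The encoded length is the sum of every internal node's weight: 165 + 290 = 455 bits.

455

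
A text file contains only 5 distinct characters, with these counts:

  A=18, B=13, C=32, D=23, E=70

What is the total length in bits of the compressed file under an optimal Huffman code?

Greedily combine the two least-frequent nodes:
B(13) + A(18) → 31
D(23) + 31 → 54
C(32) + 54 → 86
E(70) + 86 → 156
The encoded length is the sum of every internal node's weight: 31 + 54 + 86 + 156 = 327 bits.

327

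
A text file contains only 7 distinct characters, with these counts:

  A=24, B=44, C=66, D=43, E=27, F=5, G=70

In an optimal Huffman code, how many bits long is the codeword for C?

2

Huffman merges, smallest pair first:
combine F(5), A(24) → 29
combine E(27), 29 → 56
combine D(43), B(44) → 87
combine 56, C(66) → 122
combine G(70), 87 → 157
combine 122, 157 → 279
C sits 2 levels below the root, so its codeword is 2 bits.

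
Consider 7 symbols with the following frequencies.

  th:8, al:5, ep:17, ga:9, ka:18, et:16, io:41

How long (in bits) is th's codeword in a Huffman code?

5

Huffman merges, smallest pair first:
combine al(5), th(8) → 13
combine ga(9), 13 → 22
combine et(16), ep(17) → 33
combine ka(18), 22 → 40
combine 33, 40 → 73
combine io(41), 73 → 114
The subtree containing th is merged 5 times, so code length = 5.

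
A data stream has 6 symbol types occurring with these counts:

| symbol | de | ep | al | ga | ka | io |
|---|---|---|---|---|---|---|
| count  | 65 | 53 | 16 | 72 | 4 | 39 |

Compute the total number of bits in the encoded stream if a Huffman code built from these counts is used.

577

Build the Huffman tree bottom-up:
ka(4) + al(16) → 20
20 + io(39) → 59
ep(53) + 59 → 112
de(65) + ga(72) → 137
112 + 137 → 249
Each symbol's bit-cost is frequency × depth; summing gives 577 bits (equivalently 20 + 59 + 112 + 137 + 249).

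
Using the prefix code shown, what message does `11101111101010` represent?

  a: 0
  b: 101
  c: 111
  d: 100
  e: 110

caceba

Read left to right; each codeword is recognised as soon as it completes (prefix code):
  111→c | 0→a | 111→c | 110→e | 101→b | 0→a
Decoded message: caceba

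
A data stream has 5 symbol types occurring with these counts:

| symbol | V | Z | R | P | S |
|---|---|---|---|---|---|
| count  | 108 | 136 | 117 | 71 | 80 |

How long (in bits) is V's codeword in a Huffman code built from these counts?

Build the tree from the bottom:
combine P(71), S(80) → 151
combine V(108), R(117) → 225
combine Z(136), 151 → 287
combine 225, 287 → 512
The subtree containing V is merged 2 times, so code length = 2.

2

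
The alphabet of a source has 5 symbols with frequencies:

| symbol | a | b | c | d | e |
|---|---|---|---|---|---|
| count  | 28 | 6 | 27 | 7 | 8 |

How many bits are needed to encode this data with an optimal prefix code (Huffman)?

Greedily combine the two least-frequent nodes:
merge b(6) and d(7): 13
merge e(8) and 13: 21
merge 21 and c(27): 48
merge a(28) and 48: 76
Each symbol's bit-cost is frequency × depth; summing gives 158 bits (equivalently 13 + 21 + 48 + 76).

158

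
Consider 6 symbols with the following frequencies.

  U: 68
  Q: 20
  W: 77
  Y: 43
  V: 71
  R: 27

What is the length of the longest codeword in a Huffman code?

4

Merge the two lowest-weight nodes at each step:
combine Q(20), R(27) → 47
combine Y(43), 47 → 90
combine U(68), V(71) → 139
combine W(77), 90 → 167
combine 139, 167 → 306
The rarest symbols sit at the bottom; the longest codeword is 4 bits.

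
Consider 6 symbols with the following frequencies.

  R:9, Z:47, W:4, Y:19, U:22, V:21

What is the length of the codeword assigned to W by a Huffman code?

4

Build the tree from the bottom:
merge W(4) and R(9): 13
merge 13 and Y(19): 32
merge V(21) and U(22): 43
merge 32 and 43: 75
merge Z(47) and 75: 122
W's leaf is at depth 4, giving a 4-bit codeword.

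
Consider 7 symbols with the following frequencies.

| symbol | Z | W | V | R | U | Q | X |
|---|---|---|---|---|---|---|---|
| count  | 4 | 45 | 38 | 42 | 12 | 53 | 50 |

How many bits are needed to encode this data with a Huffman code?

Merge the two smallest weights repeatedly:
Z(4) + U(12) → 16
16 + V(38) → 54
R(42) + W(45) → 87
X(50) + Q(53) → 103
54 + 87 → 141
103 + 141 → 244
The encoded length is the sum of every internal node's weight: 16 + 54 + 87 + 103 + 141 + 244 = 645 bits.

645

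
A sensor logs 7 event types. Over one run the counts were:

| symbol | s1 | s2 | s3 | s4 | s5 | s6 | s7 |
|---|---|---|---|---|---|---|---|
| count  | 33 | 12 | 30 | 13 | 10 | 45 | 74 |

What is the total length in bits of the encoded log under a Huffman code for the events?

Merge the two smallest weights repeatedly:
s5(10) + s2(12) → 22
s4(13) + 22 → 35
s3(30) + s1(33) → 63
35 + s6(45) → 80
63 + s7(74) → 137
80 + 137 → 217
The encoded length is the sum of every internal node's weight: 22 + 35 + 63 + 80 + 137 + 217 = 554 bits.

554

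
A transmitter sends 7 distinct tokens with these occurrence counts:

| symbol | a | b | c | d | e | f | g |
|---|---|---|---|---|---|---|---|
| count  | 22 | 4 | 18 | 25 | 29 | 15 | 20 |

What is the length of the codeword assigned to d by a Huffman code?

2

Huffman merges, smallest pair first:
merge b(4) and f(15): 19
merge c(18) and 19: 37
merge g(20) and a(22): 42
merge d(25) and e(29): 54
merge 37 and 42: 79
merge 54 and 79: 133
d sits 2 levels below the root, so its codeword is 2 bits.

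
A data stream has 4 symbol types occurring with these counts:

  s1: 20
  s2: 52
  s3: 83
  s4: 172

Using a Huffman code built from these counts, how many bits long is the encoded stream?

554

Build the Huffman tree bottom-up:
s1(20) + s2(52) → 72
72 + s3(83) → 155
155 + s4(172) → 327
Each symbol's bit-cost is frequency × depth; summing gives 554 bits (equivalently 72 + 155 + 327).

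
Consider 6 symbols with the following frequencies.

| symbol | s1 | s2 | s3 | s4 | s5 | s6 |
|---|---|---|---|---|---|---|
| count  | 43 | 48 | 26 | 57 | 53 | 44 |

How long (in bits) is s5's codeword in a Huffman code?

2

Build the tree from the bottom:
combine s3(26), s1(43) → 69
combine s6(44), s2(48) → 92
combine s5(53), s4(57) → 110
combine 69, 92 → 161
combine 110, 161 → 271
s5's leaf is at depth 2, giving a 2-bit codeword.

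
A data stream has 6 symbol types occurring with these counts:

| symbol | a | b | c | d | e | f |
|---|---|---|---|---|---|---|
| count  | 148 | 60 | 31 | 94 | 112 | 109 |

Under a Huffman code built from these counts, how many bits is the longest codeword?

Merge the two lowest-weight nodes at each step:
c(31) + b(60) → 91
91 + d(94) → 185
f(109) + e(112) → 221
a(148) + 185 → 333
221 + 333 → 554
The first pair merged (c, b) ends up deepest, at depth 4.

4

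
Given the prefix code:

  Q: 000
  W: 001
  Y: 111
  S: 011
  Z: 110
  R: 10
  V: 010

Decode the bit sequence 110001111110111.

Read left to right; each codeword is recognised as soon as it completes (prefix code):
  110→Z | 001→W | 111→Y | 110→Z | 111→Y
Decoded message: ZWYZY

ZWYZY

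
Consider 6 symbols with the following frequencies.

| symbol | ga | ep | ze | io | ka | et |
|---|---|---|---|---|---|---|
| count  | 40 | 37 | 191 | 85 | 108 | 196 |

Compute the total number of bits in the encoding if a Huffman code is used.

1553

Merge the two smallest weights repeatedly:
merge ep(37) and ga(40): 77
merge 77 and io(85): 162
merge ka(108) and 162: 270
merge ze(191) and et(196): 387
merge 270 and 387: 657
Each symbol's bit-cost is frequency × depth; summing gives 1553 bits (equivalently 77 + 162 + 270 + 387 + 657).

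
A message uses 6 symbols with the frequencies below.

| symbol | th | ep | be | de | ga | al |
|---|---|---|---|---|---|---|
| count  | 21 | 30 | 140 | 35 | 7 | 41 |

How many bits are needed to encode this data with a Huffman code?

570

Merge the two smallest weights repeatedly:
ga(7) + th(21) → 28
28 + ep(30) → 58
de(35) + al(41) → 76
58 + 76 → 134
134 + be(140) → 274
Each symbol's bit-cost is frequency × depth; summing gives 570 bits (equivalently 28 + 58 + 76 + 134 + 274).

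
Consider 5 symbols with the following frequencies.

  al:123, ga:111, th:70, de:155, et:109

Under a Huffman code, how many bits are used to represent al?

Repeatedly merge the two smallest:
th(70) + et(109) → 179
ga(111) + al(123) → 234
de(155) + 179 → 334
234 + 334 → 568
al's leaf is at depth 2, giving a 2-bit codeword.

2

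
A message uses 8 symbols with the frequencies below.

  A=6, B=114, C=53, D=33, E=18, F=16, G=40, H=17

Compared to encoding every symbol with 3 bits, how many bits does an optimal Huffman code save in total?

Fixed-length: 3 bits × 297 symbols = 891 bits.
Huffman merges:
A(6) + F(16) → 22
H(17) + E(18) → 35
22 + D(33) → 55
35 + G(40) → 75
C(53) + 55 → 108
75 + 108 → 183
B(114) + 183 → 297
Huffman total = 22 + 35 + 55 + 75 + 108 + 183 + 297 = 775 bits.
Saving = 891 − 775 = 116 bits.

116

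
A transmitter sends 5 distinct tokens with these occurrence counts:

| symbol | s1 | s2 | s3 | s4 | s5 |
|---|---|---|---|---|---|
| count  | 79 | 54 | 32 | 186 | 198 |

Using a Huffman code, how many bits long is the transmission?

Merge the two smallest weights repeatedly:
combine s3(32), s2(54) → 86
combine s1(79), 86 → 165
combine 165, s4(186) → 351
combine s5(198), 351 → 549
The encoded length is the sum of every internal node's weight: 86 + 165 + 351 + 549 = 1151 bits.

1151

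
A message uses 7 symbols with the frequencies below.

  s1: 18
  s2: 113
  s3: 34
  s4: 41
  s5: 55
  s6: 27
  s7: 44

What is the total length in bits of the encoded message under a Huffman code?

Build the Huffman tree bottom-up:
s1(18) + s6(27) → 45
s3(34) + s4(41) → 75
s7(44) + 45 → 89
s5(55) + 75 → 130
89 + s2(113) → 202
130 + 202 → 332
The encoded length is the sum of every internal node's weight: 45 + 75 + 89 + 130 + 202 + 332 = 873 bits.

873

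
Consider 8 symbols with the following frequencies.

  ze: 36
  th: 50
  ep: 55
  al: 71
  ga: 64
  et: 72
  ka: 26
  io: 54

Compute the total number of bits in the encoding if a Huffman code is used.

Greedily combine the two least-frequent nodes:
merge ka(26) and ze(36): 62
merge th(50) and io(54): 104
merge ep(55) and 62: 117
merge ga(64) and al(71): 135
merge et(72) and 104: 176
merge 117 and 135: 252
merge 176 and 252: 428
Total encoded bits = sum of merged weights = 62 + 104 + 117 + 135 + 176 + 252 + 428 = 1274.

1274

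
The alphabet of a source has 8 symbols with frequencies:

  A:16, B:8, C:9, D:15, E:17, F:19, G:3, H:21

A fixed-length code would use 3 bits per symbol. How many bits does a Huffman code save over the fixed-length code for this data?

Fixed-length: 3 bits × 108 symbols = 324 bits.
Huffman merges:
merge G(3) and B(8): 11
merge C(9) and 11: 20
merge D(15) and A(16): 31
merge E(17) and F(19): 36
merge 20 and H(21): 41
merge 31 and 36: 67
merge 41 and 67: 108
Huffman total = 11 + 20 + 31 + 36 + 41 + 67 + 108 = 314 bits.
Saving = 324 − 314 = 10 bits.

10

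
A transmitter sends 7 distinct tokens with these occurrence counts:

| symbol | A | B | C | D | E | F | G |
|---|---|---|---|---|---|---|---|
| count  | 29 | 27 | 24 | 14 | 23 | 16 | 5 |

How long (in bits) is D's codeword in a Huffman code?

4

Huffman merges, smallest pair first:
merge G(5) and D(14): 19
merge F(16) and 19: 35
merge E(23) and C(24): 47
merge B(27) and A(29): 56
merge 35 and 47: 82
merge 56 and 82: 138
D sits 4 levels below the root, so its codeword is 4 bits.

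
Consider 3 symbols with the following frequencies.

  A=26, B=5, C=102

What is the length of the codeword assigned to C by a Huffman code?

Repeatedly merge the two smallest:
combine B(5), A(26) → 31
combine 31, C(102) → 133
C is merged only at the final step, so code length = 1.

1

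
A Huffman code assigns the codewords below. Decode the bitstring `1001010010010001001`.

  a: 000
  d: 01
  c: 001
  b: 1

bcdccabc

Read left to right; each codeword is recognised as soon as it completes (prefix code):
  1→b | 001→c | 01→d | 001→c | 001→c | 000→a | 1→b | 001→c
Decoded message: bcdccabc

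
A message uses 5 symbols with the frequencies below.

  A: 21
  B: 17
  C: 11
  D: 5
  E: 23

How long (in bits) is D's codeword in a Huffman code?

3

Build the tree from the bottom:
combine D(5), C(11) → 16
combine 16, B(17) → 33
combine A(21), E(23) → 44
combine 33, 44 → 77
D's leaf is at depth 3, giving a 3-bit codeword.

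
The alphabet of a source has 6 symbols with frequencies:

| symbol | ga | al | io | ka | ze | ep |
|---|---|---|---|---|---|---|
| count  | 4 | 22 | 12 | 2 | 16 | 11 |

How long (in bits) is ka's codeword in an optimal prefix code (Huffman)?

4

Build the tree from the bottom:
merge ka(2) and ga(4): 6
merge 6 and ep(11): 17
merge io(12) and ze(16): 28
merge 17 and al(22): 39
merge 28 and 39: 67
ka sits 4 levels below the root, so its codeword is 4 bits.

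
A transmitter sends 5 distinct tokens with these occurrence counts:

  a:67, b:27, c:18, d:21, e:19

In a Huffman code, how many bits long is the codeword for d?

3

Build the tree from the bottom:
merge c(18) and e(19): 37
merge d(21) and b(27): 48
merge 37 and 48: 85
merge a(67) and 85: 152
d sits 3 levels below the root, so its codeword is 3 bits.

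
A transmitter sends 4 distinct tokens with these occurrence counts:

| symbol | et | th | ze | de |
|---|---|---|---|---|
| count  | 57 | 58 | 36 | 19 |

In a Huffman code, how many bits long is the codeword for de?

3

Build the tree from the bottom:
de(19) + ze(36) → 55
55 + et(57) → 112
th(58) + 112 → 170
de sits 3 levels below the root, so its codeword is 3 bits.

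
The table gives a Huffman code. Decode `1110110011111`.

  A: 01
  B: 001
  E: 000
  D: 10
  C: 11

Read left to right; each codeword is recognised as soon as it completes (prefix code):
  11→C | 10→D | 11→C | 001→B | 11→C | 11→C
Decoded message: CDCBCC

CDCBCC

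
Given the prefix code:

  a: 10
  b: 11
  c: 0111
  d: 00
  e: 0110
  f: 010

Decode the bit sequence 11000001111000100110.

bddcadae

Read left to right; each codeword is recognised as soon as it completes (prefix code):
  11→b | 00→d | 00→d | 0111→c | 10→a | 00→d | 10→a | 0110→e
Decoded message: bddcadae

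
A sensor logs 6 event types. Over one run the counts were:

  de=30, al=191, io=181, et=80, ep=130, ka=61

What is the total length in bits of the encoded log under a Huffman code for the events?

Build the Huffman tree bottom-up:
de(30) + ka(61) → 91
et(80) + 91 → 171
ep(130) + 171 → 301
io(181) + al(191) → 372
301 + 372 → 673
Each symbol's bit-cost is frequency × depth; summing gives 1608 bits (equivalently 91 + 171 + 301 + 372 + 673).

1608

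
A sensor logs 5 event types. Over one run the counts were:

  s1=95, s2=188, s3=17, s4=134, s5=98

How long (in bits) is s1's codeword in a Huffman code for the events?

3

Huffman merges, smallest pair first:
merge s3(17) and s1(95): 112
merge s5(98) and 112: 210
merge s4(134) and s2(188): 322
merge 210 and 322: 532
s1 sits 3 levels below the root, so its codeword is 3 bits.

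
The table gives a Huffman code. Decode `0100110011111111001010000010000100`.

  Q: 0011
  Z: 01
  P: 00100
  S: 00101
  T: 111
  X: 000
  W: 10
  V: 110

ZQQTTSXPP

Read left to right; each codeword is recognised as soon as it completes (prefix code):
  01→Z | 0011→Q | 0011→Q | 111→T | 111→T | 00101→S | 000→X | 00100→P | 00100→P
Decoded message: ZQQTTSXPP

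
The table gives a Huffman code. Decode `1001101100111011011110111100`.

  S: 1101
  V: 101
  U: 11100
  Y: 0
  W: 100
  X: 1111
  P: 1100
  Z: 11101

Read left to right; each codeword is recognised as soon as it completes (prefix code):
  100→W | 1101→S | 100→W | 11101→Z | 101→V | 11101→Z | 11100→U
Decoded message: WSWZVZU

WSWZVZU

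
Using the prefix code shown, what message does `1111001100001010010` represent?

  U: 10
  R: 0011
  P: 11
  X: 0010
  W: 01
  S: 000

Read left to right; each codeword is recognised as soon as it completes (prefix code):
  11→P | 11→P | 0011→R | 000→S | 01→W | 01→W | 0010→X
Decoded message: PPRSWWX

PPRSWWX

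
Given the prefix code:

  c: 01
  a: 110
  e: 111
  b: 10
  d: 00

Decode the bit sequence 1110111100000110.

Read left to right; each codeword is recognised as soon as it completes (prefix code):
  111→e | 01→c | 111→e | 00→d | 00→d | 01→c | 10→b
Decoded message: eceddcb

eceddcb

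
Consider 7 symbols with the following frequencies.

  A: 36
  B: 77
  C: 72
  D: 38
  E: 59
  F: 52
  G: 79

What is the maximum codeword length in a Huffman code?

Merge the two lowest-weight nodes at each step:
combine A(36), D(38) → 74
combine F(52), E(59) → 111
combine C(72), 74 → 146
combine B(77), G(79) → 156
combine 111, 146 → 257
combine 156, 257 → 413
The first pair merged (A, D) ends up deepest, at depth 4.

4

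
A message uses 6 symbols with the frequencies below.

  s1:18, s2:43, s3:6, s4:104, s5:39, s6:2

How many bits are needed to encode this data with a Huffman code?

419

Build the Huffman tree bottom-up:
s6(2) + s3(6) → 8
8 + s1(18) → 26
26 + s5(39) → 65
s2(43) + 65 → 108
s4(104) + 108 → 212
Each symbol's bit-cost is frequency × depth; summing gives 419 bits (equivalently 8 + 26 + 65 + 108 + 212).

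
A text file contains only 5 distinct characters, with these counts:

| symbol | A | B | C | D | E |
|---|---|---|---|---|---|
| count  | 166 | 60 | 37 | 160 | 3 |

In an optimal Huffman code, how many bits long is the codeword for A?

Repeatedly merge the two smallest:
combine E(3), C(37) → 40
combine 40, B(60) → 100
combine 100, D(160) → 260
combine A(166), 260 → 426
A is merged only at the final step, so code length = 1.

1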